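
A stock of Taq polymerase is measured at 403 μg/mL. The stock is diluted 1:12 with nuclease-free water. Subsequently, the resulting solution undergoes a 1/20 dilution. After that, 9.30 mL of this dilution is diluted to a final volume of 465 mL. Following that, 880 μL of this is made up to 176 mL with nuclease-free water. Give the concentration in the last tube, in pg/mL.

Overall dilution factor = 12 × 20 × 50 × 200 = 2.40 × 10⁶.
403 μg/mL / 2.40 × 10⁶ = 1.68 × 10⁻⁴ μg/mL = 168 pg/mL.

168 pg/mL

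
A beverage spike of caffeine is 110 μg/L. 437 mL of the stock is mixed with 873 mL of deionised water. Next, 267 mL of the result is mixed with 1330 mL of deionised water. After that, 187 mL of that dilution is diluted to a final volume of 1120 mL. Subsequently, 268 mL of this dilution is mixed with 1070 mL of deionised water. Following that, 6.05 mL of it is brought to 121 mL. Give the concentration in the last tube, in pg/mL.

10.3 pg/mL

Overall dilution factor = 2.998 × 5.981 × 5.989 × 4.993 × 20 = 1.07 × 10⁴.
110 μg/L / 1.07 × 10⁴ = 0.0103 μg/L = 10.3 pg/mL.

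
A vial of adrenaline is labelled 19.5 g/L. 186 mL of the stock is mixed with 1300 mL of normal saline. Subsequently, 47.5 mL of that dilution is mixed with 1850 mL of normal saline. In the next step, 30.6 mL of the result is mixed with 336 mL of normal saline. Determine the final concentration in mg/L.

5.10 mg/L

Overall dilution factor = 7.989 × 39.95 × 11.98 = 3824.
19.5 g/L / 3824 = 5.10 × 10⁻³ g/L = 5.10 mg/L.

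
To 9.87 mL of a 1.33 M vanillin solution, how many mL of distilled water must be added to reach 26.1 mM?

493 mL

26.1 mM = 0.0261 M.
V₂ = C₁V₁/C₂ = 1.33 × 9.87 / 0.0261 = 503 mL.
Diluent to add = V₂ − V₁ = 503 − 9.87 = 493 mL.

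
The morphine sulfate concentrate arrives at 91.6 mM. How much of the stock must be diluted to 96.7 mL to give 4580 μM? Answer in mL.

4.83 mL

4580 μM = 4.58 mM.
V₁ = C₂V₂/C₁ = 4.58 × 96.7 / 91.6 = 4.83 mL.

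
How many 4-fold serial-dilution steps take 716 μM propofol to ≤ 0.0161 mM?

3

Need 4ⁿ ≥ 44.5, so n ≥ log(44.5)/log(4) = 2.74.
Minimum whole steps: n = 3.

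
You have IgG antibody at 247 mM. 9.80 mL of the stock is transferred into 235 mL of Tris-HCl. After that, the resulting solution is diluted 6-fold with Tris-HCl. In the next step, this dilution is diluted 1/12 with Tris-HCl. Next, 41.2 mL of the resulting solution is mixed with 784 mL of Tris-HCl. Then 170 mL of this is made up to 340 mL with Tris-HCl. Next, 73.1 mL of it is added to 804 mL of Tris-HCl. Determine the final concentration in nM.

286 nM

Overall dilution factor = 24.98 × 6 × 12 × 20.03 × 2 × 12.00 = 8.64 × 10⁵.
247 mM / 8.64 × 10⁵ = 2.86 × 10⁻⁴ mM = 286 nM.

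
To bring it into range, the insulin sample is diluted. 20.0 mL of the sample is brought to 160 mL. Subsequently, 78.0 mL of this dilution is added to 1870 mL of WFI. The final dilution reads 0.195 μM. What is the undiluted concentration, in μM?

Overall dilution factor = 8 × 24.97 = 200.
Original = 0.195 μM × 200 = 39.0 μM.

39.0 μM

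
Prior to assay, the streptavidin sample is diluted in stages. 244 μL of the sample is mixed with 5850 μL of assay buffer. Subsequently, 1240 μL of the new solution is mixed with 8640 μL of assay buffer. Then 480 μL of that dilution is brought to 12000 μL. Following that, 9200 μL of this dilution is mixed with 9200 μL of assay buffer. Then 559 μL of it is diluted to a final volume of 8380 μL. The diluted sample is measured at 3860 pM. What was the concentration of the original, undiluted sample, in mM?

Overall dilution factor = 24.98 × 7.968 × 25 × 2 × 14.99 = 1.49 × 10⁵.
Original = 3860 pM × 1.49 × 10⁵ = 5.76 × 10⁸ pM = 0.576 mM.

0.576 mM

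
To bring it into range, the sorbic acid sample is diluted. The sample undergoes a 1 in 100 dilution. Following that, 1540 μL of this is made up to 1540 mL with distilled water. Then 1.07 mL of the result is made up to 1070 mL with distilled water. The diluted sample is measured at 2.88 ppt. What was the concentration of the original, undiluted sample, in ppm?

288 ppm

Overall dilution factor = 100 × 1000 × 1000 = 1.00 × 10⁸.
Original = 2.88 ppt × 1.00 × 10⁸ = 2.88 × 10⁸ ppt = 288 ppm.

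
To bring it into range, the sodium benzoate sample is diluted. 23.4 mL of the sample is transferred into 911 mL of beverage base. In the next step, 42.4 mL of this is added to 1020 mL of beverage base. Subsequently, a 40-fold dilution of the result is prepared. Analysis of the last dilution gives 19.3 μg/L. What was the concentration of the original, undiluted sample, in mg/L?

Overall dilution factor = 39.93 × 25.06 × 40 = 4.00 × 10⁴.
Original = 19.3 μg/L × 4.00 × 10⁴ = 7.72 × 10⁵ μg/L = 772 mg/L.

772 mg/L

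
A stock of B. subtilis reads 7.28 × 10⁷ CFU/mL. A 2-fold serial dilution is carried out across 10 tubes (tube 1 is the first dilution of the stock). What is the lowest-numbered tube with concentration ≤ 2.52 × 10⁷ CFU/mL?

tube 2

Tube n has concentration 7.28 × 10⁷ CFU/mL / 2ⁿ.
Need 2ⁿ ≥ 7.28 × 10⁷ CFU/mL / 2.52 × 10⁷ CFU/mL = 2.89, so n ≥ 1.53.
First such tube: n = 2.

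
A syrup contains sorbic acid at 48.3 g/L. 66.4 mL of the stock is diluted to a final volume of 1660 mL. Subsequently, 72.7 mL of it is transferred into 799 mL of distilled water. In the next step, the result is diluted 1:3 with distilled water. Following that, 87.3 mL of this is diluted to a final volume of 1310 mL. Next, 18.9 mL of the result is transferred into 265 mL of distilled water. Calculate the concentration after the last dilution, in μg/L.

238 μg/L

Overall dilution factor = 25 × 11.99 × 3 × 15.01 × 15.02 = 2.03 × 10⁵.
48.3 g/L / 2.03 × 10⁵ = 2.38 × 10⁻⁴ g/L = 238 μg/L.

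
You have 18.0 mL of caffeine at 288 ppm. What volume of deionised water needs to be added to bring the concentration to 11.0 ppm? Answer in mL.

V₂ = C₁V₁/C₂ = 288 × 18.0 / 11.0 = 471 mL.
Diluent to add = V₂ − V₁ = 471 − 18.0 = 453 mL.

453 mL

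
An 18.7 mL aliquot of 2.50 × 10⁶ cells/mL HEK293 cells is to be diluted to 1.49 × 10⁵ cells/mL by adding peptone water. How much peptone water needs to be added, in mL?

V₂ = C₁V₁/C₂ = 2.50 × 10⁶ × 18.7 / 1.49 × 10⁵ = 314 mL.
Diluent to add = V₂ − V₁ = 314 − 18.7 = 295 mL.

295 mL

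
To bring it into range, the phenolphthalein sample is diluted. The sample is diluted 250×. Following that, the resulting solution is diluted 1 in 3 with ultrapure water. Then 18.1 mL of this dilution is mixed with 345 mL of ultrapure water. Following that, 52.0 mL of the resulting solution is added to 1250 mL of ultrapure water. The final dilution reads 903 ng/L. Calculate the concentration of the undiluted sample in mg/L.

340 mg/L

Overall dilution factor = 250 × 3 × 20.06 × 25.04 = 3.77 × 10⁵.
Original = 903 ng/L × 3.77 × 10⁵ = 3.40 × 10⁸ ng/L = 340 mg/L.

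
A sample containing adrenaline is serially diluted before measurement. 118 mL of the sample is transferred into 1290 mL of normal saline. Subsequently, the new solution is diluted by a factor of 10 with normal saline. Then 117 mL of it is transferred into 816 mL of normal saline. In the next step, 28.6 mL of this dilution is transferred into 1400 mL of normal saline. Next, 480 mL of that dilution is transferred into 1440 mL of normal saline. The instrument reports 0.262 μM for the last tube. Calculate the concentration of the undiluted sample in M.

Overall dilution factor = 11.93 × 10 × 7.974 × 49.95 × 4 = 1.90 × 10⁵.
Original = 0.262 μM × 1.90 × 10⁵ = 4.98 × 10⁴ μM = 0.0498 M.

0.0498 M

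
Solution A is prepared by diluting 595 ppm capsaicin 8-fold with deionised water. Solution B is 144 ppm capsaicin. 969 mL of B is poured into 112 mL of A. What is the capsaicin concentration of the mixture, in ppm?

C_A = 595 ppm / 8 = 74.4 ppm.
C_mix = (C_A·V_A + C_B·V_B)/(V_A + V_B) = (74.4×112 + 144×969) / 1081 = 137 ppm.

137 ppm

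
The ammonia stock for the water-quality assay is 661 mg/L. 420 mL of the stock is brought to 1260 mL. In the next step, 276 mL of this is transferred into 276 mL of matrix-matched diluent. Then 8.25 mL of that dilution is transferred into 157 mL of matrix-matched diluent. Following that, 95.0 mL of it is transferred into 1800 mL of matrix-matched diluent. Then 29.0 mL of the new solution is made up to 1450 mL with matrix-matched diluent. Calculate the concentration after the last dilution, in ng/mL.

Overall dilution factor = 3 × 2 × 20.03 × 19.95 × 50 = 1.20 × 10⁵.
661 mg/L / 1.20 × 10⁵ = 5.51 × 10⁻³ mg/L = 5.51 ng/mL.

5.51 ng/mL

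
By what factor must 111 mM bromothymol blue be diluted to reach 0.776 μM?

1.43 × 10⁵

Factor = C₀/C_target = 111 mM / 0.776 μM = 1.43 × 10⁵.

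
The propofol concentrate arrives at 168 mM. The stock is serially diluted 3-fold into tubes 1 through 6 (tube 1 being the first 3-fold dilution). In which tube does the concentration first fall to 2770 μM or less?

Tube n has concentration 168 mM / 3ⁿ.
Need 3ⁿ ≥ 168 mM / 2770 μM = 60.6, so n ≥ 3.74.
First such tube: n = 4.

tube 4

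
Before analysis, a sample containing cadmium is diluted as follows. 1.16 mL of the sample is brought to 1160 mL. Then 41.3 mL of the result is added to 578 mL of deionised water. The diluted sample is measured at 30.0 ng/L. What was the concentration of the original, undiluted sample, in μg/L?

Overall dilution factor = 1000 × 15.00 = 1.50 × 10⁴.
Original = 30.0 ng/L × 1.50 × 10⁴ = 4.50 × 10⁵ ng/L = 450 μg/L.

450 μg/L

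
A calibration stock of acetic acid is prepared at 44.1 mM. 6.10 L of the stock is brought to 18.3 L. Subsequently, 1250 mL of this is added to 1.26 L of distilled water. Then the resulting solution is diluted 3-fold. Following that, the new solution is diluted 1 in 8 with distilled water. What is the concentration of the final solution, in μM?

305 μM

Overall dilution factor = 3 × 2.008 × 3 × 8 = 145.
44.1 mM / 145 = 0.305 mM = 305 μM.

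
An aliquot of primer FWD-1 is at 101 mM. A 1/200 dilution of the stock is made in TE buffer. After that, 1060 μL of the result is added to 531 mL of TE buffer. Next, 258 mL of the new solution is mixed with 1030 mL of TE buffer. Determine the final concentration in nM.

202 nM

Overall dilution factor = 200 × 501.9 × 4.992 = 5.01 × 10⁵.
101 mM / 5.01 × 10⁵ = 2.02 × 10⁻⁴ mM = 202 nM.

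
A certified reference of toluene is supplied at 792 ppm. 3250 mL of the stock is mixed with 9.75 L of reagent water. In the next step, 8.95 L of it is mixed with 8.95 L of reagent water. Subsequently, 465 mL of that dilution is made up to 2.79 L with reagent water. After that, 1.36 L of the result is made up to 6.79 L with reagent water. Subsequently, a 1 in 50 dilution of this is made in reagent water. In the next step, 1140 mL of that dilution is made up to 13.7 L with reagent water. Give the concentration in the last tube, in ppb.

5.50 ppb

Overall dilution factor = 4 × 2 × 6 × 4.993 × 50 × 12.02 = 1.44 × 10⁵.
792 ppm / 1.44 × 10⁵ = 5.50 × 10⁻³ ppm = 5.50 ppb.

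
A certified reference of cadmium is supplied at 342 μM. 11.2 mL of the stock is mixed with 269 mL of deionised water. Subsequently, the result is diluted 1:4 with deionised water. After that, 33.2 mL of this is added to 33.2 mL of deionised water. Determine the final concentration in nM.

Overall dilution factor = 25.02 × 4 × 2 = 200.
342 μM / 200 = 1.71 μM = 1710 nM.

1710 nM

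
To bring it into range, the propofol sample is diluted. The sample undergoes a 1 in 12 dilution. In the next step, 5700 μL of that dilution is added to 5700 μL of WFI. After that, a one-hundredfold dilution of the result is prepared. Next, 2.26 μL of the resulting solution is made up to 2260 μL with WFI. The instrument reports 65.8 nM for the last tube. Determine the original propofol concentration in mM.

Overall dilution factor = 12 × 2 × 100 × 1000 = 2.40 × 10⁶.
Original = 65.8 nM × 2.40 × 10⁶ = 1.58 × 10⁸ nM = 158 mM.

158 mM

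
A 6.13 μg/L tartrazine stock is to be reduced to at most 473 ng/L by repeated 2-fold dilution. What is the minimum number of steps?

Need 2ⁿ ≥ 13.0, so n ≥ log(13.0)/log(2) = 3.70.
Minimum whole steps: n = 4.

4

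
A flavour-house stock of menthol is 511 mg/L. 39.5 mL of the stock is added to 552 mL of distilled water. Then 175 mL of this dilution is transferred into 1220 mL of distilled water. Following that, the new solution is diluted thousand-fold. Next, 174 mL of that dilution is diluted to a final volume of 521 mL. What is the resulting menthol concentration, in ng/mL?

1.43 ng/mL

Overall dilution factor = 14.97 × 7.971 × 1000 × 2.994 = 3.57 × 10⁵.
511 mg/L / 3.57 × 10⁵ = 1.43 × 10⁻³ mg/L = 1.43 ng/mL.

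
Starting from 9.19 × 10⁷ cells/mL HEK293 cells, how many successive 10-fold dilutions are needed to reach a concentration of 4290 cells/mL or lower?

Need 10ⁿ ≥ 2.14 × 10⁴, so n ≥ log(2.14 × 10⁴)/log(10) = 4.33.
Minimum whole steps: n = 5.

5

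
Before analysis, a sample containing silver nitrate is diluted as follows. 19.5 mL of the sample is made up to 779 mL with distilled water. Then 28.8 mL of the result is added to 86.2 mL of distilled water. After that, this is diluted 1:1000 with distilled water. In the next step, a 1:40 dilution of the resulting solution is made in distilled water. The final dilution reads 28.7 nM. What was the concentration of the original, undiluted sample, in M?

Overall dilution factor = 39.95 × 3.993 × 1000 × 40 = 6.38 × 10⁶.
Original = 28.7 nM × 6.38 × 10⁶ = 1.83 × 10⁸ nM = 0.183 M.

0.183 M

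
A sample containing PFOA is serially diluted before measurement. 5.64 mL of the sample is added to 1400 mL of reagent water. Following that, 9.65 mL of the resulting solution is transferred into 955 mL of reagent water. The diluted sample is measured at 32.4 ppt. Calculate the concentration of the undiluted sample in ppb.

Overall dilution factor = 249.2 × 99.96 = 2.49 × 10⁴.
Original = 32.4 ppt × 2.49 × 10⁴ = 8.07 × 10⁵ ppt = 807 ppb.

807 ppb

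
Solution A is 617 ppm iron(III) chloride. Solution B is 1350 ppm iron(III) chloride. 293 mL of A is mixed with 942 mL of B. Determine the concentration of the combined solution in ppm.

1180 ppm

C_mix = (C_A·V_A + C_B·V_B)/(V_A + V_B) = (617×293 + 1350×942) / 1235 = 1176 ppm.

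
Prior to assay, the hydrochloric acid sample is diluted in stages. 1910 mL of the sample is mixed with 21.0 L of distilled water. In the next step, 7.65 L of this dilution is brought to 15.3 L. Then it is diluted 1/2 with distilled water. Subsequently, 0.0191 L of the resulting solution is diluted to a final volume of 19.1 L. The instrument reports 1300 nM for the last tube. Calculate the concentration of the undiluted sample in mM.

Overall dilution factor = 11.99 × 2 × 2 × 1000 = 4.80 × 10⁴.
Original = 1300 nM × 4.80 × 10⁴ = 6.24 × 10⁷ nM = 62.4 mM.

62.4 mM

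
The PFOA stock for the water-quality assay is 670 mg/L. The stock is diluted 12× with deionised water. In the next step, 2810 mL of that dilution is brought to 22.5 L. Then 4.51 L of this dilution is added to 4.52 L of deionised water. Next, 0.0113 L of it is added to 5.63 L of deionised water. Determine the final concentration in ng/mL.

6.98 ng/mL

Overall dilution factor = 12 × 8.007 × 2.002 × 499.2 = 9.60 × 10⁴.
670 mg/L / 9.60 × 10⁴ = 6.98 × 10⁻³ mg/L = 6.98 ng/mL.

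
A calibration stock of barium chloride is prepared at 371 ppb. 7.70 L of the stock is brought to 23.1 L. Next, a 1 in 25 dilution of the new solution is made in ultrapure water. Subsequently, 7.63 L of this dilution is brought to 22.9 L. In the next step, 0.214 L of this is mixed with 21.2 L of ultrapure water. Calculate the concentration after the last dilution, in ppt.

16.5 ppt

Overall dilution factor = 3 × 25 × 3.001 × 100.1 = 2.25 × 10⁴.
371 ppb / 2.25 × 10⁴ = 0.0165 ppb = 16.5 ppt.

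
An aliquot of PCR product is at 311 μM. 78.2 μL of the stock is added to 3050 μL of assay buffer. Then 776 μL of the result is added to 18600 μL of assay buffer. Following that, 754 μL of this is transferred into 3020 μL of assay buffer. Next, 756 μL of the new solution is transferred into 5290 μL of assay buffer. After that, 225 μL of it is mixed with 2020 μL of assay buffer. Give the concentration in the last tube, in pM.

780 pM

Overall dilution factor = 40.00 × 24.97 × 5.005 × 7.997 × 9.978 = 3.99 × 10⁵.
311 μM / 3.99 × 10⁵ = 7.80 × 10⁻⁴ μM = 780 pM.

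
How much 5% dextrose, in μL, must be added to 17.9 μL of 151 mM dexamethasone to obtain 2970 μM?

2970 μM = 2.97 mM.
V₂ = C₁V₁/C₂ = 151 × 17.9 / 2.97 = 910 μL.
Diluent to add = V₂ − V₁ = 910 − 17.9 = 892 μL.

892 μL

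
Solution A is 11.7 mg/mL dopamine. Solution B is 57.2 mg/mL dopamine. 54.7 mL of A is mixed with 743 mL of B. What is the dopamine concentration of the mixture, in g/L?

54.1 g/L

C_mix = (C_A·V_A + C_B·V_B)/(V_A + V_B) = (11.7×54.7 + 57.2×743) / 797.7 = 54.1 mg/mL = 54.1 g/L.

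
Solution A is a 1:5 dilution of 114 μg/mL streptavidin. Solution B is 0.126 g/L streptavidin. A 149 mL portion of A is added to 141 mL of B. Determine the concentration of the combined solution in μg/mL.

C_A = 114 μg/mL / 5 = 22.8 μg/mL.
C_B = 0.126 g/L = 126 μg/mL.
C_mix = (C_A·V_A + C_B·V_B)/(V_A + V_B) = (22.8×149 + 126×141) / 290.0 = 73.0 μg/mL.

73.0 μg/mL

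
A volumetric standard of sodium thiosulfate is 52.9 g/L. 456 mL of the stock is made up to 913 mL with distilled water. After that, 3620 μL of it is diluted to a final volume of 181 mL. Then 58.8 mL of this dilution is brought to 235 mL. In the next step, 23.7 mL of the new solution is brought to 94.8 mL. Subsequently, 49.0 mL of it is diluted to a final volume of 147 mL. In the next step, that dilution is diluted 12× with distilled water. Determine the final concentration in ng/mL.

Overall dilution factor = 2.002 × 50 × 3.997 × 4 × 3 × 12 = 5.76 × 10⁴.
52.9 g/L / 5.76 × 10⁴ = 9.18 × 10⁻⁴ g/L = 918 ng/mL.

918 ng/mL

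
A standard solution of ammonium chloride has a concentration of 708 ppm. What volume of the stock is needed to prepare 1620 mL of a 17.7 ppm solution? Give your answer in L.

V₁ = C₂V₂/C₁ = 17.7 × 1620 / 708 = 40.5 mL = 0.0405 L.

0.0405 L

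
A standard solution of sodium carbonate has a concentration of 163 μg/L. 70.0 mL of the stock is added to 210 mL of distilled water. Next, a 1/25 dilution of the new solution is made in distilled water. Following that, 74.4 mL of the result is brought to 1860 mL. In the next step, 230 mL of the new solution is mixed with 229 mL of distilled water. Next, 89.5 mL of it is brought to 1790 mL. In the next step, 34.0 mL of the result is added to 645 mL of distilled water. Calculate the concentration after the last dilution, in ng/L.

Overall dilution factor = 4 × 25 × 25 × 1.996 × 20 × 19.97 = 1.99 × 10⁶.
163 μg/L / 1.99 × 10⁶ = 8.18 × 10⁻⁵ μg/L = 0.0818 ng/L.

0.0818 ng/L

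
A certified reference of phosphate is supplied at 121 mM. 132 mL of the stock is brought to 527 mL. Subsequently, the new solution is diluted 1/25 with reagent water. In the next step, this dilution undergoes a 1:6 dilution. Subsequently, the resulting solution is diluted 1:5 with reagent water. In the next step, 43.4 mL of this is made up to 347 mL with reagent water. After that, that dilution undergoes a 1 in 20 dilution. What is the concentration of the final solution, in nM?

253 nM

Overall dilution factor = 3.992 × 25 × 6 × 5 × 7.995 × 20 = 4.79 × 10⁵.
121 mM / 4.79 × 10⁵ = 2.53 × 10⁻⁴ mM = 253 nM.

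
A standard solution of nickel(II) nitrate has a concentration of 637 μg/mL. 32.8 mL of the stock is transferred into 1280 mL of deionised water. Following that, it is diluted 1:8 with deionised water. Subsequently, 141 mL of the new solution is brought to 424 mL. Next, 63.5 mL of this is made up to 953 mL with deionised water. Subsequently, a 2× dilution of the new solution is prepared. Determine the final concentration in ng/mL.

Overall dilution factor = 40.02 × 8 × 3.007 × 15.01 × 2 = 2.89 × 10⁴.
637 μg/mL / 2.89 × 10⁴ = 0.0220 μg/mL = 22.0 ng/mL.

22.0 ng/mL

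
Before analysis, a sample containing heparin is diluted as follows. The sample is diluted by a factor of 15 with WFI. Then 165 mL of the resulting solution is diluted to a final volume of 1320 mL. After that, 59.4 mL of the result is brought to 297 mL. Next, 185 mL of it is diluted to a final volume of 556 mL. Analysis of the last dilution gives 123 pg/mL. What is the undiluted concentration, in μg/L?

Overall dilution factor = 15 × 8 × 5 × 3.005 = 1803.
Original = 123 pg/mL × 1803 = 2.22 × 10⁵ pg/mL = 222 μg/L.

222 μg/L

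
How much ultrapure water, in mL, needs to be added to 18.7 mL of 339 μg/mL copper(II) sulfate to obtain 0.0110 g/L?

558 mL

0.0110 g/L = 11.0 μg/mL.
V₂ = C₁V₁/C₂ = 339 × 18.7 / 11.0 = 576 mL.
Diluent to add = V₂ − V₁ = 576 − 18.7 = 558 mL.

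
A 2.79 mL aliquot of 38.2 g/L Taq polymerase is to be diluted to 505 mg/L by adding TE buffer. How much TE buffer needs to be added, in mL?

208 mL

505 mg/L = 0.505 g/L.
V₂ = C₁V₁/C₂ = 38.2 × 2.79 / 0.505 = 211 mL.
Diluent to add = V₂ − V₁ = 211 − 2.79 = 208 mL.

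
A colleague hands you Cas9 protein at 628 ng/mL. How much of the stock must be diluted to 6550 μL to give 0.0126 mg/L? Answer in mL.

0.131 mL

0.0126 mg/L = 12.6 ng/mL.
V₁ = C₂V₂/C₁ = 12.6 × 6550 / 628 = 131 μL = 0.131 mL.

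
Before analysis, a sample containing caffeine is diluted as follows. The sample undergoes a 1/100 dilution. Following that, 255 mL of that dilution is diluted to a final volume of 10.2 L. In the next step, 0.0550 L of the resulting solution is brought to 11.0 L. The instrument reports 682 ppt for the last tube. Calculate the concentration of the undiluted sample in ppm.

546 ppm

Overall dilution factor = 100 × 40 × 200 = 8.00 × 10⁵.
Original = 682 ppt × 8.00 × 10⁵ = 5.46 × 10⁸ ppt = 546 ppm.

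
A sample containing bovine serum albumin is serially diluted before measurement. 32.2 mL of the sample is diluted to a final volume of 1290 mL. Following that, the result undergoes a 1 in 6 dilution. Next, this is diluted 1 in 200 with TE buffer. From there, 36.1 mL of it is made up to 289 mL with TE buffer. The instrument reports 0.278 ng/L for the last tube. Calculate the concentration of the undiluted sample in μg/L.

Overall dilution factor = 40.06 × 6 × 200 × 8.006 = 3.85 × 10⁵.
Original = 0.278 ng/L × 3.85 × 10⁵ = 1.07 × 10⁵ ng/L = 107 μg/L.

107 μg/L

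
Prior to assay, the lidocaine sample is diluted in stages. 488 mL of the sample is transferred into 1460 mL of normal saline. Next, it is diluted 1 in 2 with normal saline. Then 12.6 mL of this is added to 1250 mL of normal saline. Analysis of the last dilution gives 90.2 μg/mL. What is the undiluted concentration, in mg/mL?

72.2 mg/mL

Overall dilution factor = 3.992 × 2 × 100.2 = 800.
Original = 90.2 μg/mL × 800 = 7.22 × 10⁴ μg/mL = 72.2 mg/mL.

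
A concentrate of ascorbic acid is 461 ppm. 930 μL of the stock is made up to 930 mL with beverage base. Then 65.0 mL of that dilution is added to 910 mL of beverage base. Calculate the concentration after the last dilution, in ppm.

0.0307 ppm

Overall dilution factor = 1000 × 15 = 1.50 × 10⁴.
461 ppm / 1.50 × 10⁴ = 0.0307 ppm.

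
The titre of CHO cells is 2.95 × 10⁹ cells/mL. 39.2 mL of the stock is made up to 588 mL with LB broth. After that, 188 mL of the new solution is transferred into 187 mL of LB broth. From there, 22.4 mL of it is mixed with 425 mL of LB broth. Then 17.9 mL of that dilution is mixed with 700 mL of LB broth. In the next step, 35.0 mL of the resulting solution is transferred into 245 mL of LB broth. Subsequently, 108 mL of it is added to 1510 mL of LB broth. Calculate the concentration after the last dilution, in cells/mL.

1030 cells/mL

Overall dilution factor = 15 × 1.995 × 19.97 × 40.11 × 8 × 14.98 = 2.87 × 10⁶.
2.95 × 10⁹ cells/mL / 2.87 × 10⁶ = 1030 cells/mL.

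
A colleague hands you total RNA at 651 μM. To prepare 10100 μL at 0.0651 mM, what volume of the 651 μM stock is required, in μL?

1010 μL

0.0651 mM = 65.1 μM.
V₁ = C₂V₂/C₁ = 65.1 × 10100 / 651 = 1010 μL.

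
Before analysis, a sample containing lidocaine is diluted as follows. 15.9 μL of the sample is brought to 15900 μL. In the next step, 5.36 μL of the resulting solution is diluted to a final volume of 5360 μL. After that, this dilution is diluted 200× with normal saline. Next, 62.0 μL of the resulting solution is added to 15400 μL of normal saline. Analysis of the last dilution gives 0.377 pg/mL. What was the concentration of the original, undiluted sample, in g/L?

Overall dilution factor = 1000 × 1000 × 200 × 249.4 = 4.99 × 10¹⁰.
Original = 0.377 pg/mL × 4.99 × 10¹⁰ = 1.88 × 10¹⁰ pg/mL = 18.8 g/L.

18.8 g/L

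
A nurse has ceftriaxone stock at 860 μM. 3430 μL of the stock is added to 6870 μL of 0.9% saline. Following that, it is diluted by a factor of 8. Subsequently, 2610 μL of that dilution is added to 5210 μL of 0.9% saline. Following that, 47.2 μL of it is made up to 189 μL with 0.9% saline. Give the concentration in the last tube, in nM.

Overall dilution factor = 3.003 × 8 × 2.996 × 4.004 = 288.
860 μM / 288 = 2.98 μM = 2980 nM.

2980 nM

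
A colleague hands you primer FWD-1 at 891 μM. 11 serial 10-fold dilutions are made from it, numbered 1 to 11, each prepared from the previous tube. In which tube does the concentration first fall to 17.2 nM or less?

Tube n has concentration 891 μM / 10ⁿ.
Need 10ⁿ ≥ 891 μM / 17.2 nM = 5.18 × 10⁴, so n ≥ 4.71.
First such tube: n = 5.

tube 5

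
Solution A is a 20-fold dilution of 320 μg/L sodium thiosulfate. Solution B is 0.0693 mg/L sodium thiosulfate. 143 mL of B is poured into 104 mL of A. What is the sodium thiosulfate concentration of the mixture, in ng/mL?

46.9 ng/mL

C_A = 320 μg/L / 20 = 16.0 μg/L.
C_B = 0.0693 mg/L = 69.3 μg/L.
C_mix = (C_A·V_A + C_B·V_B)/(V_A + V_B) = (16.0×104 + 69.3×143) / 247.0 = 46.9 μg/L = 46.9 ng/mL.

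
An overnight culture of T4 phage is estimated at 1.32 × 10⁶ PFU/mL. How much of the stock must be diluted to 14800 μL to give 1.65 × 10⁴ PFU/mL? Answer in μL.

V₁ = C₂V₂/C₁ = 1.65 × 10⁴ × 14800 / 1.32 × 10⁶ = 185 μL.

185 μL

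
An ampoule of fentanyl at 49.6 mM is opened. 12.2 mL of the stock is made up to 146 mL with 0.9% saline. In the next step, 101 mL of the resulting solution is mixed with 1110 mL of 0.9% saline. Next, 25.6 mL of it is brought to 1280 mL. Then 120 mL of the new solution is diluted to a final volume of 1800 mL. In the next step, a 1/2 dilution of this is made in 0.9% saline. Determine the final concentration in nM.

Overall dilution factor = 11.97 × 11.99 × 50 × 15 × 2 = 2.15 × 10⁵.
49.6 mM / 2.15 × 10⁵ = 2.30 × 10⁻⁴ mM = 230 nM.

230 nM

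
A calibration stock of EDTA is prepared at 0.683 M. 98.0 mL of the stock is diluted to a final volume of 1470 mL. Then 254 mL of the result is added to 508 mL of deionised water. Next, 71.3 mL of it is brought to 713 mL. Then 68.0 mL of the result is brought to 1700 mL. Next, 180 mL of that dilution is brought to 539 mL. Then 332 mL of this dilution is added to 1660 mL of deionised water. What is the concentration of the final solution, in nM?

Overall dilution factor = 15 × 3 × 10 × 25 × 2.994 × 6 = 2.02 × 10⁵.
0.683 M / 2.02 × 10⁵ = 3.38 × 10⁻⁶ M = 3380 nM.

3380 nM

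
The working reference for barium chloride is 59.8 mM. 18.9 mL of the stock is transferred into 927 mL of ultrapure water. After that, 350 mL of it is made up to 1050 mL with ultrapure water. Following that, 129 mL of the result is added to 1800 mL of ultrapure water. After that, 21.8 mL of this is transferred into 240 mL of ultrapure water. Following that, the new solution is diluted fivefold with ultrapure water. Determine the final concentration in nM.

Overall dilution factor = 50.05 × 3 × 14.95 × 12.01 × 5 = 1.35 × 10⁵.
59.8 mM / 1.35 × 10⁵ = 4.44 × 10⁻⁴ mM = 444 nM.

444 nM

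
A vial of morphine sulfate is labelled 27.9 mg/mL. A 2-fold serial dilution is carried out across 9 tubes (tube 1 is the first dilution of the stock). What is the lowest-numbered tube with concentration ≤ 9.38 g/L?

Tube n has concentration 27.9 mg/mL / 2ⁿ.
Need 2ⁿ ≥ 27.9 mg/mL / 9.38 g/L = 2.97, so n ≥ 1.57.
First such tube: n = 2.

tube 2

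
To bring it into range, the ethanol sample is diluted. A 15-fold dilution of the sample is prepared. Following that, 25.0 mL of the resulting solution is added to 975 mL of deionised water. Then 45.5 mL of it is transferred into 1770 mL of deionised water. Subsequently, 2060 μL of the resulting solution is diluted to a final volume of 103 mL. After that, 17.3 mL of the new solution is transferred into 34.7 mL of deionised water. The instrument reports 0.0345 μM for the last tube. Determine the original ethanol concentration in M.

0.124 M

Overall dilution factor = 15 × 40 × 39.90 × 50 × 3.006 = 3.60 × 10⁶.
Original = 0.0345 μM × 3.60 × 10⁶ = 1.24 × 10⁵ μM = 0.124 M.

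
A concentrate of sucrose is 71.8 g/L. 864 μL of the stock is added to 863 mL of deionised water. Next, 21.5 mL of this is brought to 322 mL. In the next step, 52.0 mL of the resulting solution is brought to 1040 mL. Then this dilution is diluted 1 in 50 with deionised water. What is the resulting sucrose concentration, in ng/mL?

4.79 ng/mL

Overall dilution factor = 999.8 × 14.98 × 20 × 50 = 1.50 × 10⁷.
71.8 g/L / 1.50 × 10⁷ = 4.79 × 10⁻⁶ g/L = 4.79 ng/mL.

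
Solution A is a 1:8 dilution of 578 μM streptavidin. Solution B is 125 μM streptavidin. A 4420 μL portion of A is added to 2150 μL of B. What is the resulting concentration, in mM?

C_A = 578 μM / 8 = 72.2 μM.
C_mix = (C_A·V_A + C_B·V_B)/(V_A + V_B) = (72.2×4420 + 125×2150) / 6570 = 89.5 μM = 0.0895 mM.

0.0895 mM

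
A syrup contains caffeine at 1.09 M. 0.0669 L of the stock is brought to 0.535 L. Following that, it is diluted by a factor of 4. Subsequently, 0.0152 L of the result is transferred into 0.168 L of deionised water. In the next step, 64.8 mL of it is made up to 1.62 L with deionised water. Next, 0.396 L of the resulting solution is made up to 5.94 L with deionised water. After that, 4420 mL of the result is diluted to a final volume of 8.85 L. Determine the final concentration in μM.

Overall dilution factor = 7.997 × 4 × 12.05 × 25 × 15 × 2.002 = 2.89 × 10⁵.
1.09 M / 2.89 × 10⁵ = 3.77 × 10⁻⁶ M = 3.77 μM.

3.77 μM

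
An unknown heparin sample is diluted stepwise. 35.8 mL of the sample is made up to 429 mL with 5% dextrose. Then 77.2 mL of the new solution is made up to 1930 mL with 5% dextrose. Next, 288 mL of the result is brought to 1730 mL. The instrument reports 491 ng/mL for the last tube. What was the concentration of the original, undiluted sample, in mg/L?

884 mg/L

Overall dilution factor = 11.98 × 25 × 6.007 = 1800.
Original = 491 ng/mL × 1800 = 8.84 × 10⁵ ng/mL = 884 mg/L.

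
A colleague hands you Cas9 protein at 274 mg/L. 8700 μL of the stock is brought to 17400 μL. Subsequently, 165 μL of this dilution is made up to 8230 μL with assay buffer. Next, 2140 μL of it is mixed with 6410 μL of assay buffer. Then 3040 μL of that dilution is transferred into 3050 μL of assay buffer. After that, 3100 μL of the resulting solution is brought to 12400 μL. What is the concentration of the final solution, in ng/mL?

85.8 ng/mL

Overall dilution factor = 2 × 49.88 × 3.995 × 2.003 × 4 = 3194.
274 mg/L / 3194 = 0.0858 mg/L = 85.8 ng/mL.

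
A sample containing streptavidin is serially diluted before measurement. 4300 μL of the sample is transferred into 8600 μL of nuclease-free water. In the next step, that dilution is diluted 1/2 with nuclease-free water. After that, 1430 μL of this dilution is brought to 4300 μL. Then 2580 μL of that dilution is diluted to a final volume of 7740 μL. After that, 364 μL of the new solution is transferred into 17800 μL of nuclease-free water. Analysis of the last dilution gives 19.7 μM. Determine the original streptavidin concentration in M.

0.0532 M

Overall dilution factor = 3 × 2 × 3.007 × 3 × 49.90 = 2701.
Original = 19.7 μM × 2701 = 5.32 × 10⁴ μM = 0.0532 M.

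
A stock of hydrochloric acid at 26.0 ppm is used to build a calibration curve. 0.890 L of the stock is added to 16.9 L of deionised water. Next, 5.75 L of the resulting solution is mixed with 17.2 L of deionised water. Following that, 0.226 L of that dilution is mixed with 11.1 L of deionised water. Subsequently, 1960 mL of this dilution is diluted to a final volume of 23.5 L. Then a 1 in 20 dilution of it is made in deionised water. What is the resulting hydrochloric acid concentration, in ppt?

Overall dilution factor = 19.99 × 3.991 × 50.12 × 11.99 × 20 = 9.59 × 10⁵.
26.0 ppm / 9.59 × 10⁵ = 2.71 × 10⁻⁵ ppm = 27.1 ppt.

27.1 ppt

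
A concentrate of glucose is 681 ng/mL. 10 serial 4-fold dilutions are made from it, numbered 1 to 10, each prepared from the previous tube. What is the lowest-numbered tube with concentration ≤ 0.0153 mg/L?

tube 3

Tube n has concentration 681 ng/mL / 4ⁿ.
Need 4ⁿ ≥ 681 ng/mL / 0.0153 mg/L = 44.5, so n ≥ 2.74.
First such tube: n = 3.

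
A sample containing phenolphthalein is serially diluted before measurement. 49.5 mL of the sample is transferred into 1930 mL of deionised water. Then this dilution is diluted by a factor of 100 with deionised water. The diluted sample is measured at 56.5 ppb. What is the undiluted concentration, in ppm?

226 ppm

Overall dilution factor = 39.99 × 100 = 3999.
Original = 56.5 ppb × 3999 = 2.26 × 10⁵ ppb = 226 ppm.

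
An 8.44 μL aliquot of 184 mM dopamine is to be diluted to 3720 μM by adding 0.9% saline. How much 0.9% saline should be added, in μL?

409 μL

3720 μM = 3.72 mM.
V₂ = C₁V₁/C₂ = 184 × 8.44 / 3.72 = 417 μL.
Diluent to add = V₂ − V₁ = 417 − 8.44 = 409 μL.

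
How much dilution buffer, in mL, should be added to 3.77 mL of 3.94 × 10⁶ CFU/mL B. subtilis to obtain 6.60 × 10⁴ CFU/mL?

V₂ = C₁V₁/C₂ = 3.94 × 10⁶ × 3.77 / 6.60 × 10⁴ = 225 mL.
Diluent to add = V₂ − V₁ = 225 − 3.77 = 221 mL.

221 mL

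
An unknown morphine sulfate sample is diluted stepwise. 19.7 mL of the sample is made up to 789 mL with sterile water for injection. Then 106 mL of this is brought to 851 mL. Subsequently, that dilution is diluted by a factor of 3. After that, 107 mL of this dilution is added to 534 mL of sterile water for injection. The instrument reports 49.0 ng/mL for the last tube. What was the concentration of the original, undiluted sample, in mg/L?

283 mg/L

Overall dilution factor = 40.05 × 8.028 × 3 × 5.991 = 5779.
Original = 49.0 ng/mL × 5779 = 2.83 × 10⁵ ng/mL = 283 mg/L.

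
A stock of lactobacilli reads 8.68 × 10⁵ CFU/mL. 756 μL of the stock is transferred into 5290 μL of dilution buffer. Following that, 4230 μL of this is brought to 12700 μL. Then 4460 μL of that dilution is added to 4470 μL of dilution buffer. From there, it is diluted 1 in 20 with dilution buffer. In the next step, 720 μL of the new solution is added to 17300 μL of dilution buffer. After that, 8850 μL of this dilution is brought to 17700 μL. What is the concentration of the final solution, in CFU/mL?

18.0 CFU/mL

Overall dilution factor = 7.997 × 3.002 × 2.002 × 20 × 25.03 × 2 = 4.81 × 10⁴.
8.68 × 10⁵ CFU/mL / 4.81 × 10⁴ = 18.0 CFU/mL.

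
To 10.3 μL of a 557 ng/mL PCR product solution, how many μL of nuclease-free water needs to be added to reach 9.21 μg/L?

613 μL

9.21 μg/L = 9.21 ng/mL.
V₂ = C₁V₁/C₂ = 557 × 10.3 / 9.21 = 623 μL.
Diluent to add = V₂ − V₁ = 623 − 10.3 = 613 μL.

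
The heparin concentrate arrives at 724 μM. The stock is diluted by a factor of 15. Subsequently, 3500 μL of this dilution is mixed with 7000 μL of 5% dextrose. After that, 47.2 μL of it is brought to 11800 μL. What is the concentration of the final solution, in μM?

Overall dilution factor = 15 × 3 × 250 = 1.12 × 10⁴.
724 μM / 1.12 × 10⁴ = 0.0644 μM.

0.0644 μM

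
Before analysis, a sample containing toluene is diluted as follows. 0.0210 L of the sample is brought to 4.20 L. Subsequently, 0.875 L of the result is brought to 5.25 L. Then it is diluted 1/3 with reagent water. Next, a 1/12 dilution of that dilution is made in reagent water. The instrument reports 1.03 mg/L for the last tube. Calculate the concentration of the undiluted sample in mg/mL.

44.5 mg/mL

Overall dilution factor = 200 × 6 × 3 × 12 = 4.32 × 10⁴.
Original = 1.03 mg/L × 4.32 × 10⁴ = 4.45 × 10⁴ mg/L = 44.5 mg/mL.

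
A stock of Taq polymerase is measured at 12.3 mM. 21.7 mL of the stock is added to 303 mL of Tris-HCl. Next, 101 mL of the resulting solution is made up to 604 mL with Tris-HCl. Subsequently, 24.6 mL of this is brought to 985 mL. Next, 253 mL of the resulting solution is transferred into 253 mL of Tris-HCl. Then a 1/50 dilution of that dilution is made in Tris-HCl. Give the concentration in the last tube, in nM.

34.3 nM

Overall dilution factor = 14.96 × 5.980 × 40.04 × 2 × 50 = 3.58 × 10⁵.
12.3 mM / 3.58 × 10⁵ = 3.43 × 10⁻⁵ mM = 34.3 nM.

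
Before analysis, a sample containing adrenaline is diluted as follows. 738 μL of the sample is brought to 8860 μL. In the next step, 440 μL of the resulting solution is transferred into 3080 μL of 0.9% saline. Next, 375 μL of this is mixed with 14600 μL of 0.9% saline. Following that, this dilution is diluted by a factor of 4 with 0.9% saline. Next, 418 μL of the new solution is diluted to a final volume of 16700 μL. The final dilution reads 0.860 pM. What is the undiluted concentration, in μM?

0.527 μM

Overall dilution factor = 12.01 × 8 × 39.93 × 4 × 39.95 = 6.13 × 10⁵.
Original = 0.860 pM × 6.13 × 10⁵ = 5.27 × 10⁵ pM = 0.527 μM.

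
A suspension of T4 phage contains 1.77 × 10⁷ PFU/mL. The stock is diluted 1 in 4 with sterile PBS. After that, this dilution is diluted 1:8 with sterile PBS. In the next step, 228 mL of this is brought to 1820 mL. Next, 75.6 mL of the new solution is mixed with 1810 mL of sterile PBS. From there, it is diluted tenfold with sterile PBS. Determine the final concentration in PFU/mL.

278 PFU/mL

Overall dilution factor = 4 × 8 × 7.982 × 24.94 × 10 = 6.37 × 10⁴.
1.77 × 10⁷ PFU/mL / 6.37 × 10⁴ = 278 PFU/mL.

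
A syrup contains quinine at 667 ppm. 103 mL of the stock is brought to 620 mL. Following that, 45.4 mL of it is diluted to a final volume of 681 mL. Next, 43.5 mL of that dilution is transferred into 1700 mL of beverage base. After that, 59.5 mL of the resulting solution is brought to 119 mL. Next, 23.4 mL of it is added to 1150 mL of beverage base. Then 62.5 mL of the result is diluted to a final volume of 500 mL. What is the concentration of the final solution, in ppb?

Overall dilution factor = 6.019 × 15 × 40.08 × 2 × 50.15 × 8 = 2.90 × 10⁶.
667 ppm / 2.90 × 10⁶ = 2.30 × 10⁻⁴ ppm = 0.230 ppb.

0.230 ppb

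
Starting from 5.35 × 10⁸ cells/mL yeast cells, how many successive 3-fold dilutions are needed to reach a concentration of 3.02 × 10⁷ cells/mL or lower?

Need 3ⁿ ≥ 17.7, so n ≥ log(17.7)/log(3) = 2.62.
Minimum whole steps: n = 3.

3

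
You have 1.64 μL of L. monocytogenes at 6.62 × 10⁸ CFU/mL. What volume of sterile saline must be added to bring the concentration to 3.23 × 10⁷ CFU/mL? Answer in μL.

32.0 μL

V₂ = C₁V₁/C₂ = 6.62 × 10⁸ × 1.64 / 3.23 × 10⁷ = 33.6 μL.
Diluent to add = V₂ − V₁ = 33.6 − 1.64 = 32.0 μL.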